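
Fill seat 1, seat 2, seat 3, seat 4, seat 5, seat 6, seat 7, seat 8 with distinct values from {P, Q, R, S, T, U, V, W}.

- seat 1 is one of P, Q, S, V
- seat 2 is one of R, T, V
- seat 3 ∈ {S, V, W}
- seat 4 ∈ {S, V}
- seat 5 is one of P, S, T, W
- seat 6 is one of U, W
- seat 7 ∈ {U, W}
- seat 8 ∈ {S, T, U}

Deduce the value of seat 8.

T

Among the 8 variables, Q fits only seat 1 (and all 8 values in {P, Q, R, S, T, U, V, W} must be used), so seat 1 = Q.
The 7 still-open variables draw from only 7 values {P, R, S, T, U, V, W}, so each is used; only seat 5 can be P, hence seat 5 = P.
Among the 6 still-open variables, R fits only seat 2 (and all 6 values in {R, S, T, U, V, W} must be used), so seat 2 = R.
Among the 5 still-open variables, T fits only seat 8 (and all 5 values in {S, T, U, V, W} must be used), so seat 8 = T.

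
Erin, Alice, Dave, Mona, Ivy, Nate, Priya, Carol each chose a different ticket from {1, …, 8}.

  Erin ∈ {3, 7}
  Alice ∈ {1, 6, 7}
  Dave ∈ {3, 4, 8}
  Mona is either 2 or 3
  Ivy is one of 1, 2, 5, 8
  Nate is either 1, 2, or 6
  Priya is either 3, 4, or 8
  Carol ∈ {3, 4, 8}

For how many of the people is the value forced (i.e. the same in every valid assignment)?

3

The 8 variables together cover exactly {1, 2, 3, 4, 5, 6, 7, 8} — 8 values for 8 variables — and 5 appears only in Ivy's list, so Ivy = 5.
Dave, Priya, Carol between them cover only {3, 4, 8} — a naked triple. Remove those values from Erin, Mona.
Erin must be 7 (only option left). Strike 7 from Alice.
Mona's domain is down to {2}, so Mona = 2. Remove 2 from Nate.
Determined: Erin=7, Mona=2, Ivy=5. The other people each still have more than one consistent value. That makes 3.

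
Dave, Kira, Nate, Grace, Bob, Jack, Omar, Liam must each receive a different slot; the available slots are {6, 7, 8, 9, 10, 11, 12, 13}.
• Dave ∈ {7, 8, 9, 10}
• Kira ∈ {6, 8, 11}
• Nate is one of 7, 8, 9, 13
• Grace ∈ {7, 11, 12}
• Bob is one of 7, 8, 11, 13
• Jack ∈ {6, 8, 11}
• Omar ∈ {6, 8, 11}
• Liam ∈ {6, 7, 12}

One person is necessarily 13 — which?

The 8 variables together cover exactly {6, 7, 8, 9, 10, 11, 12, 13} — 8 values for 8 variables — and 10 appears only in Dave's list, so Dave = 10.
Among the 7 still-open variables, 9 fits only Nate (and all 7 values in {6, 7, 8, 9, 11, 12, 13} must be used), so Nate = 9.
Among the 6 still-open variables, 13 fits only Bob (and all 6 values in {6, 7, 8, 11, 12, 13} must be used), so Bob = 13.

Bob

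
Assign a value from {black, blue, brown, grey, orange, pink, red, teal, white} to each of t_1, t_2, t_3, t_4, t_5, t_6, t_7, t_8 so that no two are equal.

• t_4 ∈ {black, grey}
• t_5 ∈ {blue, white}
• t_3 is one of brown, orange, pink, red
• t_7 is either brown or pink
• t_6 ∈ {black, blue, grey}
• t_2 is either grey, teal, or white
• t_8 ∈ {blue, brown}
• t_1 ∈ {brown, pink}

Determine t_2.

teal

The 2 variables t_1 and t_7 are confined to {brown, pink}, which locks those values in; drop them from t_3, t_8.
t_8 must be blue (only option left). Remove blue from t_5, t_6.
t_5's domain is down to {white}, so t_5 = white. Remove white from t_2.
t_4 and t_6 between them cover only {black, grey} — a naked pair. Remove those values from t_2.
So t_2 = teal.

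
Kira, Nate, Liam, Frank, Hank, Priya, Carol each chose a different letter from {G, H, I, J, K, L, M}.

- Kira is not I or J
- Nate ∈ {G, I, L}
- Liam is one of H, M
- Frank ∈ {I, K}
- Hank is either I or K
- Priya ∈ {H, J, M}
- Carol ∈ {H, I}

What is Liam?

M

The 7 variables draw from only 7 values {G, H, I, J, K, L, M}, so each is used; only Priya can be J, hence Priya = J.
Frank and Hank between them cover only {I, K} — a naked pair. Remove those values from Kira, Nate, Carol.
Carol has just one choice, so Carol = H. So Kira, Liam can't be H.
So Liam = M.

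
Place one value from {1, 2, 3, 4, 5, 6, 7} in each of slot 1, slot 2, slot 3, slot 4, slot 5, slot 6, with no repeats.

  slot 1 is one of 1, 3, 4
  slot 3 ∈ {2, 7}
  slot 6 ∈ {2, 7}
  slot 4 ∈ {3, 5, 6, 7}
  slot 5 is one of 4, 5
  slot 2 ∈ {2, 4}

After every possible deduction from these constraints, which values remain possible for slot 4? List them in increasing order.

3, 6

The 2 variables slot 3 and slot 6 are confined to {2, 7}, which locks those values in; drop them from slot 2, slot 4.
slot 2's domain is down to {4}, so slot 2 = 4. Eliminate 4 elsewhere: slot 1, slot 5.
slot 5 must be 5 (only option left). So slot 4 can't be 5.
No further eliminations apply; slot 4 can still be any of 3, 6.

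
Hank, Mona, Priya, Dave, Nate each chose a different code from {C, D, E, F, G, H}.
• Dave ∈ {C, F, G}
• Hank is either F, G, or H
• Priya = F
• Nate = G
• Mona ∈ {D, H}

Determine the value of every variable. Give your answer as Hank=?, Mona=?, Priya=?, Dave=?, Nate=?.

Hank=H, Mona=D, Priya=F, Dave=C, Nate=G

Priya's domain is down to {F}, so Priya = F. Remove F from Hank, Dave.
Nate has just one choice, so Nate = G. Remove G from Hank, Dave.
Hank's domain is down to {H}, so Hank = H. Remove H from Mona.
Mona's domain is down to {D}, so Mona = D.
Dave's domain is down to {C}, so Dave = C.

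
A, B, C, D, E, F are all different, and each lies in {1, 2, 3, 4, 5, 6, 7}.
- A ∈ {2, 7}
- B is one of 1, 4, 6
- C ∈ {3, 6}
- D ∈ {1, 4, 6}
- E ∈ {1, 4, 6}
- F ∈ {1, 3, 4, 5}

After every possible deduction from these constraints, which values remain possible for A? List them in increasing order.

2, 7

The 3 variables B, D, E are confined to {1, 4, 6}, which locks those values in; drop them from C, F.
C has just one choice, so C = 3. Remove 3 from F.
F must be 5 (only option left).
No further eliminations apply; A can still be any of 2, 7.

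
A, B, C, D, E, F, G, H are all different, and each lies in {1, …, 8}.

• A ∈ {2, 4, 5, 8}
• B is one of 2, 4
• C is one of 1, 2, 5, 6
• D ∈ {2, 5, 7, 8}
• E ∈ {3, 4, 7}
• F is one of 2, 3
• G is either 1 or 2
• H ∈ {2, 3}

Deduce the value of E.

The 8 variables together cover exactly {1, 2, 3, 4, 5, 6, 7, 8} — 8 values for 8 variables — and 6 appears only in C's list, so C = 6.
The 7 still-open variables together cover exactly {1, 2, 3, 4, 5, 7, 8} — 7 values for 7 variables — and 1 appears only in G's list, so G = 1.
The 2 variables F and H are confined to {2, 3}, which locks those values in; drop them from A, B, D, E.
B has just one choice, so B = 4. Eliminate 4 elsewhere: A, E.
So E = 7.

7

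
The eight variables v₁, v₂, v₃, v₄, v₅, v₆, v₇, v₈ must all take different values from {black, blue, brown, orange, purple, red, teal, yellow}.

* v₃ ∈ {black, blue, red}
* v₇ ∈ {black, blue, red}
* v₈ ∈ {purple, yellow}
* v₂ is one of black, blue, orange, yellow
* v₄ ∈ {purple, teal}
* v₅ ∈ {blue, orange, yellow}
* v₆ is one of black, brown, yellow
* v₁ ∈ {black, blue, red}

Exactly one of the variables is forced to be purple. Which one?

v₈

The 8 variables together cover exactly {black, blue, brown, orange, purple, red, teal, yellow} — 8 values for 8 variables — and brown appears only in v₆'s list, so v₆ = brown.
Among the 7 still-open variables, teal fits only v₄ (and all 7 values in {black, blue, orange, purple, red, teal, yellow} must be used), so v₄ = teal.
The 6 still-open variables together cover exactly {black, blue, orange, purple, red, yellow} — 6 values for 6 variables — and purple appears only in v₈'s list, so v₈ = purple.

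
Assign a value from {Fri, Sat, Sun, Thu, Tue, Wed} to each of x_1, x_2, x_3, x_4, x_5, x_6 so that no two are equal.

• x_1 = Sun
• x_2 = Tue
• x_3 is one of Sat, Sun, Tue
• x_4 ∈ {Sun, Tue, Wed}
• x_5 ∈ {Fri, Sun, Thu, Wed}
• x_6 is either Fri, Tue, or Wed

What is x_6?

Fri

x_1's domain is down to {Sun}, so x_1 = Sun. So x_3, x_4, x_5 can't be Sun.
x_2 must be Tue (only option left). So x_3, x_4, x_6 can't be Tue.
That leaves x_3 = Sat.
That leaves x_4 = Wed. Remove Wed from x_5, x_6.
So x_6 = Fri.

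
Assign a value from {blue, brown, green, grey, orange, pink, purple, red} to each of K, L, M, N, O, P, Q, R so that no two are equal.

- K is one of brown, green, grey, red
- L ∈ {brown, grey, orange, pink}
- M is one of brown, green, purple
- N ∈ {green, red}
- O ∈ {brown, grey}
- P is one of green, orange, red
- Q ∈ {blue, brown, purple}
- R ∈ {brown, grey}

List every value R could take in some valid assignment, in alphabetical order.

The 8 variables draw from only 8 values {blue, brown, green, grey, orange, pink, purple, red}, so each is used; only Q can be blue, hence Q = blue.
The 7 still-open variables together cover exactly {brown, green, grey, orange, pink, purple, red} — 7 values for 7 variables — and pink appears only in L's list, so L = pink.
Among the 6 still-open variables, orange fits only P (and all 6 values in {brown, green, grey, orange, purple, red} must be used), so P = orange.
The 5 still-open variables together cover exactly {brown, green, grey, purple, red} — 5 values for 5 variables — and purple appears only in M's list, so M = purple.
The 2 variables O and R are confined to {brown, grey}, which locks those values in; drop them from K.
No further eliminations apply; R can still be any of brown, grey.

brown, grey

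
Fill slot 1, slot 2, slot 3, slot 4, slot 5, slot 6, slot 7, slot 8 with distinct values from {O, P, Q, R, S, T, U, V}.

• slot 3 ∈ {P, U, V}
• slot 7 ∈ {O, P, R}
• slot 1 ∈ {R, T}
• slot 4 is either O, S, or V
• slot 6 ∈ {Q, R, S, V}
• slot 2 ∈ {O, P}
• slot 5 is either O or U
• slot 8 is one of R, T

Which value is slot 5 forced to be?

The 8 variables draw from only 8 values {O, P, Q, R, S, T, U, V}, so each is used; only slot 6 can be Q, hence slot 6 = Q.
Among the 7 still-open variables, S fits only slot 4 (and all 7 values in {O, P, R, S, T, U, V} must be used), so slot 4 = S.
The 6 still-open variables together cover exactly {O, P, R, T, U, V} — 6 values for 6 variables — and V appears only in slot 3's list, so slot 3 = V.
The 5 still-open variables draw from only 5 values {O, P, R, T, U}, so each is used; only slot 5 can be U, hence slot 5 = U.

U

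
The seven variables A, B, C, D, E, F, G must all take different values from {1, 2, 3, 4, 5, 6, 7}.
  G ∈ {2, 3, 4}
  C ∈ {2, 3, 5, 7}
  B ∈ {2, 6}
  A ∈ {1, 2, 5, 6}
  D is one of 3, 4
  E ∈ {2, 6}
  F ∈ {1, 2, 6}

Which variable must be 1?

The 7 variables draw from only 7 values {1, 2, 3, 4, 5, 6, 7}, so each is used; only C can be 7, hence C = 7.
Among the 6 still-open variables, 5 fits only A (and all 6 values in {1, 2, 3, 4, 5, 6} must be used), so A = 5.
The 5 still-open variables together cover exactly {1, 2, 3, 4, 6} — 5 values for 5 variables — and 1 appears only in F's list, so F = 1.

F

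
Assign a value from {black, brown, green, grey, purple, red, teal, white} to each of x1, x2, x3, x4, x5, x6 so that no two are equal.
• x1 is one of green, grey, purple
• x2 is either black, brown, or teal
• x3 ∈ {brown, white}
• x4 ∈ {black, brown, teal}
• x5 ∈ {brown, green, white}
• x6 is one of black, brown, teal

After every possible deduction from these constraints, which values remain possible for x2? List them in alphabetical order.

x2, x4, x6 share exactly the 3 values {black, brown, teal}; by pigeonhole those values go to them, so strike black, brown, teal from x3, x5.
That leaves x3 = white. So x5 can't be white.
That leaves x5 = green. Strike green from x1.
No further eliminations apply; x2 can still be any of black, brown, teal.

black, brown, teal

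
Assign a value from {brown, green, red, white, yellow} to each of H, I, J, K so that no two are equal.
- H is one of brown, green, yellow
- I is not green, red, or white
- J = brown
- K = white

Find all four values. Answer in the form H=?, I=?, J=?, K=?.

J must be brown (only option left). So H, I can't be brown.
K has just one choice, so K = white.
That leaves I = yellow. Strike yellow from H.
H has just one choice, so H = green.

H=green, I=yellow, J=brown, K=white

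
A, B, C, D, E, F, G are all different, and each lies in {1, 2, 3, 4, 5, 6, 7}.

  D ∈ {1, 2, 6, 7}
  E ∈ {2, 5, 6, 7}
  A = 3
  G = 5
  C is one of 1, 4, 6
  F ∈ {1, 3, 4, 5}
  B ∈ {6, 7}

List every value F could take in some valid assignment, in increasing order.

1, 4

A's domain is down to {3}, so A = 3. Remove 3 from F.
G must be 5 (only option left). Remove 5 from E, F.
No further eliminations apply; F can still be any of 1, 4.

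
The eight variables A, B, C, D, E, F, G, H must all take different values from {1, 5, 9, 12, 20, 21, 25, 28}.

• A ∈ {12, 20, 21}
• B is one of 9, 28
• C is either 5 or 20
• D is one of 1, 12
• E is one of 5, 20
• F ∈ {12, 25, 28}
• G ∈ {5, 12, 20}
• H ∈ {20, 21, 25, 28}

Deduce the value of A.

21

The 8 variables draw from only 8 values {1, 5, 9, 12, 20, 21, 25, 28}, so each is used; only D can be 1, hence D = 1.
Among the 7 still-open variables, 9 fits only B (and all 7 values in {5, 9, 12, 20, 21, 25, 28} must be used), so B = 9.
The 2 variables C and E are confined to {5, 20}, which locks those values in; drop them from A, G, H.
G must be 12 (only option left). Eliminate 12 elsewhere: A, F.
So A = 21.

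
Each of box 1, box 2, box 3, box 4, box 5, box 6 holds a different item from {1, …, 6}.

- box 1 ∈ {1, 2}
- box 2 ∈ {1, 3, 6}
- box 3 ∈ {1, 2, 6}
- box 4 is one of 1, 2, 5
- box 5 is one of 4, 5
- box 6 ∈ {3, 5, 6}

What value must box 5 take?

4

The 6 variables together cover exactly {1, 2, 3, 4, 5, 6} — 6 values for 6 variables — and 4 appears only in box 5's list, so box 5 = 4.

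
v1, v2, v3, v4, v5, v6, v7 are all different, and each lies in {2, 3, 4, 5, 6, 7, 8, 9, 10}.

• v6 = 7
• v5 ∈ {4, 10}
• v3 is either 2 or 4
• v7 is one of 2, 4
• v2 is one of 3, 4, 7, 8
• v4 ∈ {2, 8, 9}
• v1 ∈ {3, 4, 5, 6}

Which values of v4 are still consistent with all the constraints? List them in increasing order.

v6 has just one choice, so v6 = 7. Remove 7 from v2.
v3 and v7 between them cover only {2, 4} — a naked pair. Remove those values from v1, v2, v4, v5.
v5 has just one choice, so v5 = 10.
No further eliminations apply; v4 can still be any of 8, 9.

8, 9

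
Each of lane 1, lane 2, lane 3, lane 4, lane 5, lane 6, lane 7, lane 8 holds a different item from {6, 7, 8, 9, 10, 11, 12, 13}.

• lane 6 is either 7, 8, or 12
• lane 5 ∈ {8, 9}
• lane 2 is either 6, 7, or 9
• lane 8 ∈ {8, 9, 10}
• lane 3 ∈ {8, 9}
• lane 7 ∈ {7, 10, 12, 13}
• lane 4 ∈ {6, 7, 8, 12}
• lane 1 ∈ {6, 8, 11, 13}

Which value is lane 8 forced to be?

Among the 8 variables, 11 fits only lane 1 (and all 8 values in {6, 7, 8, 9, 10, 11, 12, 13} must be used), so lane 1 = 11.
Among the 7 still-open variables, 13 fits only lane 7 (and all 7 values in {6, 7, 8, 9, 10, 12, 13} must be used), so lane 7 = 13.
The 6 still-open variables draw from only 6 values {6, 7, 8, 9, 10, 12}, so each is used; only lane 8 can be 10, hence lane 8 = 10.

10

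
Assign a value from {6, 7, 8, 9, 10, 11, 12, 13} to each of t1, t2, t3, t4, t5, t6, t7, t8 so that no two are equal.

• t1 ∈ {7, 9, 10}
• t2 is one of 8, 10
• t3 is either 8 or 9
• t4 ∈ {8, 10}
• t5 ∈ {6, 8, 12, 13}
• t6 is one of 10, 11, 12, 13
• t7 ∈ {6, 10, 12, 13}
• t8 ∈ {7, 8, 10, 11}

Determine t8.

t2 and t4 between them cover only {8, 10} — a naked pair. Remove those values from t1, t3, t5, t6, t7, t8.
t3 must be 9 (only option left). Remove 9 from t1.
t1 must be 7 (only option left). Eliminate 7 elsewhere: t8.
So t8 = 11.

11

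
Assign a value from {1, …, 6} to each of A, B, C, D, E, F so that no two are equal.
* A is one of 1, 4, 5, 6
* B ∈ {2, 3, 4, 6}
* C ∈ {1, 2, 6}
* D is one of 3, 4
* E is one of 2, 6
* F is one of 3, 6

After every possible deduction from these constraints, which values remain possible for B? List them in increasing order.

The 6 variables together cover exactly {1, 2, 3, 4, 5, 6} — 6 values for 6 variables — and 5 appears only in A's list, so A = 5.
Among the 5 still-open variables, 1 fits only C (and all 5 values in {1, 2, 3, 4, 6} must be used), so C = 1.
No further eliminations apply; B can still be any of 2, 3, 4, 6.

2, 3, 4, 6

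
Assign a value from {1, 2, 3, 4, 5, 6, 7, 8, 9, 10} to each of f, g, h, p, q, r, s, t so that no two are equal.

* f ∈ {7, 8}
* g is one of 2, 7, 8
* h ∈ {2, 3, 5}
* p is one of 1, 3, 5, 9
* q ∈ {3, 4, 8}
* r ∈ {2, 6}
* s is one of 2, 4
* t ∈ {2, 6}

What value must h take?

r and t share exactly the 2 values {2, 6}; by pigeonhole those values go to them, so strike 2, 6 from g, h, s.
s's domain is down to {4}, so s = 4. Strike 4 from q.
f and g share exactly the 2 values {7, 8}; by pigeonhole those values go to them, so strike 7, 8 from q.
q has just one choice, so q = 3. Strike 3 from h, p.
So h = 5.

5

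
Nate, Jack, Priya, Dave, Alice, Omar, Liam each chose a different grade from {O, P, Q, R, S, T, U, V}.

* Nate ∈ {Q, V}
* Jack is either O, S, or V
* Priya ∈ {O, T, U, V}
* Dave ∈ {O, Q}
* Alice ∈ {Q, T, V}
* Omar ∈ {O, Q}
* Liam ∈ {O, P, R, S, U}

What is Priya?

Dave and Omar between them cover only {O, Q} — a naked pair. Remove those values from Nate, Jack, Priya, Alice, Liam.
Nate must be V (only option left). Strike V from Jack, Priya, Alice.
Jack must be S (only option left). Strike S from Liam.
Alice has just one choice, so Alice = T. Eliminate T elsewhere: Priya.
So Priya = U.

U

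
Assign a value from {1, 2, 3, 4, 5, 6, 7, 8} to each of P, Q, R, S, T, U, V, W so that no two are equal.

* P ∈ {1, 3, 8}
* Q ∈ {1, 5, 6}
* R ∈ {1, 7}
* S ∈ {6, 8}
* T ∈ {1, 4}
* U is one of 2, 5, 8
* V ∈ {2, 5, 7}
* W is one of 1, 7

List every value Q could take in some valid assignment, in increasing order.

Among the 8 variables, 3 fits only P (and all 8 values in {1, 2, 3, 4, 5, 6, 7, 8} must be used), so P = 3.
Among the 7 still-open variables, 4 fits only T (and all 7 values in {1, 2, 4, 5, 6, 7, 8} must be used), so T = 4.
The 2 variables R and W are confined to {1, 7}, which locks those values in; drop them from Q, V.
No further eliminations apply; Q can still be any of 5, 6.

5, 6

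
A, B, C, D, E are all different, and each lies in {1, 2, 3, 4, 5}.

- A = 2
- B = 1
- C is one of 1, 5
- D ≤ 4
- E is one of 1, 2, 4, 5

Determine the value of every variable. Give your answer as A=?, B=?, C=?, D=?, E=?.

A must be 2 (only option left). Eliminate 2 elsewhere: D, E.
B must be 1 (only option left). Remove 1 from C, D, E.
C's domain is down to {5}, so C = 5. Strike 5 from E.
That leaves E = 4. Strike 4 from D.
D's domain is down to {3}, so D = 3.

A=2, B=1, C=5, D=3, E=4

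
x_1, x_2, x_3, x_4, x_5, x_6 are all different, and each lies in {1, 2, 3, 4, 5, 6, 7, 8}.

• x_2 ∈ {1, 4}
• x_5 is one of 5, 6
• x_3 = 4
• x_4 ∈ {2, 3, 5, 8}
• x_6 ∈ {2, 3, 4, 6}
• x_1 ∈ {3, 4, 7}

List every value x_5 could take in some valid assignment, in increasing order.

5, 6

x_3 has just one choice, so x_3 = 4. Strike 4 from x_1, x_2, x_6.
x_2 has just one choice, so x_2 = 1.
No further eliminations apply; x_5 can still be any of 5, 6.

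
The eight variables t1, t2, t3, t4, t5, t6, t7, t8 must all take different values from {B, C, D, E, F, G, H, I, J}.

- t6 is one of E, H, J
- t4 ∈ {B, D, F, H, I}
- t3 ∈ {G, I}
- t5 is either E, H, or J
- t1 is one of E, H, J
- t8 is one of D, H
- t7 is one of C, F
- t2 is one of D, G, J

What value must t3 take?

I

t1, t5, t6 between them cover only {E, H, J} — a naked triple. Remove those values from t2, t4, t8.
t8's domain is down to {D}, so t8 = D. Remove D from t2, t4.
t2's domain is down to {G}, so t2 = G. Remove G from t3.
So t3 = I.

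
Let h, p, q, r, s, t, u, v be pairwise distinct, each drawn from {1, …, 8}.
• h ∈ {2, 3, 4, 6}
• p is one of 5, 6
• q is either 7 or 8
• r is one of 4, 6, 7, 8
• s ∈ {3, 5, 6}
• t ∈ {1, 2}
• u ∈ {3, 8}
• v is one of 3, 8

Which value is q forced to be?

7

The 8 variables draw from only 8 values {1, 2, 3, 4, 5, 6, 7, 8}, so each is used; only t can be 1, hence t = 1.
The 7 still-open variables together cover exactly {2, 3, 4, 5, 6, 7, 8} — 7 values for 7 variables — and 2 appears only in h's list, so h = 2.
Among the 6 still-open variables, 4 fits only r (and all 6 values in {3, 4, 5, 6, 7, 8} must be used), so r = 4.
The 5 still-open variables draw from only 5 values {3, 5, 6, 7, 8}, so each is used; only q can be 7, hence q = 7.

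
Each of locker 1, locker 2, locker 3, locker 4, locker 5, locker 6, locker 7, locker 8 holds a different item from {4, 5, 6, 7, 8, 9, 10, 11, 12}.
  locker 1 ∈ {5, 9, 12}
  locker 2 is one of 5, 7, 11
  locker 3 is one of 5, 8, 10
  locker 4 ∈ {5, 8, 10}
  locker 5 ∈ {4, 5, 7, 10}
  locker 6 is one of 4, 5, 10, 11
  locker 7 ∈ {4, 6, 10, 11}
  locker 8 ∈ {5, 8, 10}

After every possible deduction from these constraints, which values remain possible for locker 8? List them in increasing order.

5, 8, 10

locker 3, locker 4, locker 8 share exactly the 3 values {5, 8, 10}; by pigeonhole those values go to them, so strike 5, 8, 10 from locker 1, locker 2, locker 5, locker 6, locker 7.
The 3 variables locker 2, locker 5, locker 6 are confined to {4, 7, 11}, which locks those values in; drop them from locker 7.
locker 7 has just one choice, so locker 7 = 6.
No further eliminations apply; locker 8 can still be any of 5, 8, 10.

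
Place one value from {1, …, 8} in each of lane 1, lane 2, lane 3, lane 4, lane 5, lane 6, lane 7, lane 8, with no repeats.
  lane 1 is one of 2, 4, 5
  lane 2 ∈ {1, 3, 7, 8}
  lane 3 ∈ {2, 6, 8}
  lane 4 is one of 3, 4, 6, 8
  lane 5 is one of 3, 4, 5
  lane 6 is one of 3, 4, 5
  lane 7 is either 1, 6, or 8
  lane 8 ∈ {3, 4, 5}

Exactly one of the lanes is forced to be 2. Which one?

lane 1

The 8 variables draw from only 8 values {1, 2, 3, 4, 5, 6, 7, 8}, so each is used; only lane 2 can be 7, hence lane 2 = 7.
Among the 7 still-open variables, 1 fits only lane 7 (and all 7 values in {1, 2, 3, 4, 5, 6, 8} must be used), so lane 7 = 1.
The 3 variables lane 5, lane 6, lane 8 are confined to {3, 4, 5}, which locks those values in; drop them from lane 1, lane 4.
So 2 goes to lane 1.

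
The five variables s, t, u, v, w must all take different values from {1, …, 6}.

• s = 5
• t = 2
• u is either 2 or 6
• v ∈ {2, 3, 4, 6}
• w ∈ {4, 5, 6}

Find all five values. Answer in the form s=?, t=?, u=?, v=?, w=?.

s must be 5 (only option left). Eliminate 5 elsewhere: w.
t has just one choice, so t = 2. Remove 2 from u, v.
u's domain is down to {6}, so u = 6. So v, w can't be 6.
w's domain is down to {4}, so w = 4. Eliminate 4 elsewhere: v.
v has just one choice, so v = 3.

s=5, t=2, u=6, v=3, w=4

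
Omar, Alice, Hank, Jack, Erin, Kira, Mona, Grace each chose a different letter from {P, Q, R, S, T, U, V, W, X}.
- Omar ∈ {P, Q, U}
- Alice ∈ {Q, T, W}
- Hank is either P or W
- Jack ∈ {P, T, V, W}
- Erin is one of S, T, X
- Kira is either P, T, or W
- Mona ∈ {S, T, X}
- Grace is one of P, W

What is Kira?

The 8 variables draw from only 8 values {P, Q, S, T, U, V, W, X}, so each is used; only Omar can be U, hence Omar = U.
The 7 still-open variables together cover exactly {P, Q, S, T, V, W, X} — 7 values for 7 variables — and Q appears only in Alice's list, so Alice = Q.
Among the 6 still-open variables, V fits only Jack (and all 6 values in {P, S, T, V, W, X} must be used), so Jack = V.
Hank and Grace between them cover only {P, W} — a naked pair. Remove those values from Kira.
So Kira = T.

T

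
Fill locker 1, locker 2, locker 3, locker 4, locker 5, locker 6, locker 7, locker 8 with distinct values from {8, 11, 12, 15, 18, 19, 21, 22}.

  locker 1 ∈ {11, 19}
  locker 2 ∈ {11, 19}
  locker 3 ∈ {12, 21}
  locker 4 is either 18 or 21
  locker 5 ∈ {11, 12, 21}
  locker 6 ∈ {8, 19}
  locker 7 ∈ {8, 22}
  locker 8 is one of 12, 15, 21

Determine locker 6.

Among the 8 variables, 15 fits only locker 8 (and all 8 values in {8, 11, 12, 15, 18, 19, 21, 22} must be used), so locker 8 = 15.
The 7 still-open variables together cover exactly {8, 11, 12, 18, 19, 21, 22} — 7 values for 7 variables — and 18 appears only in locker 4's list, so locker 4 = 18.
The 6 still-open variables draw from only 6 values {8, 11, 12, 19, 21, 22}, so each is used; only locker 7 can be 22, hence locker 7 = 22.
The 5 still-open variables together cover exactly {8, 11, 12, 19, 21} — 5 values for 5 variables — and 8 appears only in locker 6's list, so locker 6 = 8.

8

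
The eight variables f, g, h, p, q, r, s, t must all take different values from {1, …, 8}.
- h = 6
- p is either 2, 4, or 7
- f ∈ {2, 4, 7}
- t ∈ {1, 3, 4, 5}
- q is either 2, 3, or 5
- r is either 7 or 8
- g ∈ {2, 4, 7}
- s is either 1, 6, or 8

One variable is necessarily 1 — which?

h's domain is down to {6}, so h = 6. Strike 6 from s.
f, g, p between them cover only {2, 4, 7} — a naked triple. Remove those values from q, r, t.
r has just one choice, so r = 8. So s can't be 8.
So 1 goes to s.

s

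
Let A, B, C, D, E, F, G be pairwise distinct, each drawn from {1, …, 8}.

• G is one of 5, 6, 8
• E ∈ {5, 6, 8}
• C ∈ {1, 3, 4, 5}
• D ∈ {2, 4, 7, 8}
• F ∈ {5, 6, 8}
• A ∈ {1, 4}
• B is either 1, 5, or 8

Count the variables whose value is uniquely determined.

E, F, G between them cover only {5, 6, 8} — a naked triple. Remove those values from B, C, D.
That leaves B = 1. So A, C can't be 1.
That leaves A = 4. Strike 4 from C, D.
C has just one choice, so C = 3.
Determined: A=4, B=1, C=3. The other variables each still have more than one consistent value. That makes 3.

3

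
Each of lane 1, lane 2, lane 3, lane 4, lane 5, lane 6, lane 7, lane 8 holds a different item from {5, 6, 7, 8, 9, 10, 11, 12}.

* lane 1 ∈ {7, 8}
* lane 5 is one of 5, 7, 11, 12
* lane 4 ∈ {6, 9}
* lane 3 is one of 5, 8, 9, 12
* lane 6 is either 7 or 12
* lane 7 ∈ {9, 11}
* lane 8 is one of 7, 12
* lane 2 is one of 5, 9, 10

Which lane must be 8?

lane 1

Among the 8 variables, 6 fits only lane 4 (and all 8 values in {5, 6, 7, 8, 9, 10, 11, 12} must be used), so lane 4 = 6.
The 7 still-open variables draw from only 7 values {5, 7, 8, 9, 10, 11, 12}, so each is used; only lane 2 can be 10, hence lane 2 = 10.
The 2 variables lane 6 and lane 8 are confined to {7, 12}, which locks those values in; drop them from lane 1, lane 3, lane 5.
So 8 goes to lane 1.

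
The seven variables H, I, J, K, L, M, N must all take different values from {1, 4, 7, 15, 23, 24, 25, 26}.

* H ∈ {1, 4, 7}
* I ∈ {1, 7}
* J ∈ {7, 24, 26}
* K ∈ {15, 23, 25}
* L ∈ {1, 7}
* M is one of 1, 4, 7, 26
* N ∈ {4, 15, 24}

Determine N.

I and L share exactly the 2 values {1, 7}; by pigeonhole those values go to them, so strike 1, 7 from H, J, M.
That leaves H = 4. So M, N can't be 4.
M must be 26 (only option left). Strike 26 from J.
That leaves J = 24. Remove 24 from N.
So N = 15.

15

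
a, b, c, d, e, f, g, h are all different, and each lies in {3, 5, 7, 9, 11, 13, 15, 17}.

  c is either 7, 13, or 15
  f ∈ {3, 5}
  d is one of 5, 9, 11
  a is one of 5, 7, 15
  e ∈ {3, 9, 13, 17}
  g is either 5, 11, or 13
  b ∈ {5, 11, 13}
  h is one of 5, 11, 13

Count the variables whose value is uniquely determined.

3

Among the 8 variables, 17 fits only e (and all 8 values in {3, 5, 7, 9, 11, 13, 15, 17} must be used), so e = 17.
The 7 still-open variables draw from only 7 values {3, 5, 7, 9, 11, 13, 15}, so each is used; only f can be 3, hence f = 3.
The 6 still-open variables draw from only 6 values {5, 7, 9, 11, 13, 15}, so each is used; only d can be 9, hence d = 9.
b, g, h share exactly the 3 values {5, 11, 13}; by pigeonhole those values go to them, so strike 5, 11, 13 from a, c.
Determined: d=9, e=17, f=3. The other variables each still have more than one consistent value. That makes 3.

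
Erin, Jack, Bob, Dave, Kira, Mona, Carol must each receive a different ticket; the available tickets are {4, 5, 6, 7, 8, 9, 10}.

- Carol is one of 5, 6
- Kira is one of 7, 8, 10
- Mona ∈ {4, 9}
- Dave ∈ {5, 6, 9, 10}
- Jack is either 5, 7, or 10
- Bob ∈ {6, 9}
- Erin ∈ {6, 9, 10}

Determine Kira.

The 7 variables together cover exactly {4, 5, 6, 7, 8, 9, 10} — 7 values for 7 variables — and 4 appears only in Mona's list, so Mona = 4.
The 6 still-open variables draw from only 6 values {5, 6, 7, 8, 9, 10}, so each is used; only Kira can be 8, hence Kira = 8.

8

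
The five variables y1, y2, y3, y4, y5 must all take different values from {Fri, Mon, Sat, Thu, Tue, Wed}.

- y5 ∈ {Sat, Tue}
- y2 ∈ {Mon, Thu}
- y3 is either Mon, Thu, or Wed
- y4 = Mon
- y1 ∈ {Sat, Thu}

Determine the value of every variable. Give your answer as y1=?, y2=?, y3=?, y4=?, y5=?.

y4 has just one choice, so y4 = Mon. Remove Mon from y2, y3.
y2 has just one choice, so y2 = Thu. Eliminate Thu elsewhere: y1, y3.
y3's domain is down to {Wed}, so y3 = Wed.
y1 has just one choice, so y1 = Sat. So y5 can't be Sat.
y5 has just one choice, so y5 = Tue.

y1=Sat, y2=Thu, y3=Wed, y4=Mon, y5=Tue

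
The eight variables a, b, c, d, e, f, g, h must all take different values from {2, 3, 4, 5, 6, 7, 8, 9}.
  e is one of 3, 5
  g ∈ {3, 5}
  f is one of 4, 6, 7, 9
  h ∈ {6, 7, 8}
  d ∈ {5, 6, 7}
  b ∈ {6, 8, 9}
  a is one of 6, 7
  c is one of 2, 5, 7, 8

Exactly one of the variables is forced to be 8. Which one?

The 8 variables together cover exactly {2, 3, 4, 5, 6, 7, 8, 9} — 8 values for 8 variables — and 2 appears only in c's list, so c = 2.
Among the 7 still-open variables, 4 fits only f (and all 7 values in {3, 4, 5, 6, 7, 8, 9} must be used), so f = 4.
The 6 still-open variables draw from only 6 values {3, 5, 6, 7, 8, 9}, so each is used; only b can be 9, hence b = 9.
Among the 5 still-open variables, 8 fits only h (and all 5 values in {3, 5, 6, 7, 8} must be used), so h = 8.

h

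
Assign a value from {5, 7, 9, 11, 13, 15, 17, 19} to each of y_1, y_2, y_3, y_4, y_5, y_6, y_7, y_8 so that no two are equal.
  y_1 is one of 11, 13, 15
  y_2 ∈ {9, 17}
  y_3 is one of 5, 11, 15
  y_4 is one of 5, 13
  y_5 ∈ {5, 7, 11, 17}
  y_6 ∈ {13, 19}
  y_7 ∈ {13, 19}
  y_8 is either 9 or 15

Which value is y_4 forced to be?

The 8 variables draw from only 8 values {5, 7, 9, 11, 13, 15, 17, 19}, so each is used; only y_5 can be 7, hence y_5 = 7.
The 7 still-open variables together cover exactly {5, 9, 11, 13, 15, 17, 19} — 7 values for 7 variables — and 17 appears only in y_2's list, so y_2 = 17.
The 6 still-open variables together cover exactly {5, 9, 11, 13, 15, 19} — 6 values for 6 variables — and 9 appears only in y_8's list, so y_8 = 9.
y_6 and y_7 between them cover only {13, 19} — a naked pair. Remove those values from y_1, y_4.
So y_4 = 5.

5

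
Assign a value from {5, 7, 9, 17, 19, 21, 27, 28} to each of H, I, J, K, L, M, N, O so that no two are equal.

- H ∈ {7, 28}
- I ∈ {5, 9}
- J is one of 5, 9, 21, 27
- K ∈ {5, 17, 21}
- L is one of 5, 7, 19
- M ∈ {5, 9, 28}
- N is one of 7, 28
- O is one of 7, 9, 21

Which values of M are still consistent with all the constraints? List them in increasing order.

5, 9

Among the 8 variables, 17 fits only K (and all 8 values in {5, 7, 9, 17, 19, 21, 27, 28} must be used), so K = 17.
Among the 7 still-open variables, 19 fits only L (and all 7 values in {5, 7, 9, 19, 21, 27, 28} must be used), so L = 19.
The 6 still-open variables draw from only 6 values {5, 7, 9, 21, 27, 28}, so each is used; only J can be 27, hence J = 27.
Among the 5 still-open variables, 21 fits only O (and all 5 values in {5, 7, 9, 21, 28} must be used), so O = 21.
The 2 variables H and N are confined to {7, 28}, which locks those values in; drop them from M.
No further eliminations apply; M can still be any of 5, 9.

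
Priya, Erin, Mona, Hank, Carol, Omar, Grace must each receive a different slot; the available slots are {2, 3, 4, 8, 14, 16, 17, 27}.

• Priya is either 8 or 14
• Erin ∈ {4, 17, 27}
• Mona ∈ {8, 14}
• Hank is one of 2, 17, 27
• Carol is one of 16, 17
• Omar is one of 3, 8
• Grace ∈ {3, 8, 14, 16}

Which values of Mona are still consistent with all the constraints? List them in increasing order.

8, 14

Priya and Mona share exactly the 2 values {8, 14}; by pigeonhole those values go to them, so strike 8, 14 from Omar, Grace.
Omar has just one choice, so Omar = 3. Strike 3 from Grace.
Grace must be 16 (only option left). Strike 16 from Carol.
That leaves Carol = 17. Remove 17 from Erin, Hank.
No further eliminations apply; Mona can still be any of 8, 14.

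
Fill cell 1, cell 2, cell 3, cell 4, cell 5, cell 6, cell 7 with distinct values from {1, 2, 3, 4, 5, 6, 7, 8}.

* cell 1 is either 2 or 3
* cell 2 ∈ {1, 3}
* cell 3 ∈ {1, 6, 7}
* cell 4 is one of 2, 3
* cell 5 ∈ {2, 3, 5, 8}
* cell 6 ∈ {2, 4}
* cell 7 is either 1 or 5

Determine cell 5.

cell 1 and cell 4 share exactly the 2 values {2, 3}; by pigeonhole those values go to them, so strike 2, 3 from cell 2, cell 5, cell 6.
That leaves cell 2 = 1. Remove 1 from cell 3, cell 7.
That leaves cell 6 = 4.
cell 7 must be 5 (only option left). Strike 5 from cell 5.
So cell 5 = 8.

8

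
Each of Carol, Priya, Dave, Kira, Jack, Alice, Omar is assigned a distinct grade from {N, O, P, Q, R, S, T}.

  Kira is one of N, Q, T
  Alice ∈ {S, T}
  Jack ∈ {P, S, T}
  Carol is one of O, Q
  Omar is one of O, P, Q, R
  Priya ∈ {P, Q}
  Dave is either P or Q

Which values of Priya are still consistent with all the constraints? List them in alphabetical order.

P, Q

The 7 variables draw from only 7 values {N, O, P, Q, R, S, T}, so each is used; only Kira can be N, hence Kira = N.
The 6 still-open variables together cover exactly {O, P, Q, R, S, T} — 6 values for 6 variables — and R appears only in Omar's list, so Omar = R.
The 5 still-open variables together cover exactly {O, P, Q, S, T} — 5 values for 5 variables — and O appears only in Carol's list, so Carol = O.
Priya and Dave share exactly the 2 values {P, Q}; by pigeonhole those values go to them, so strike P, Q from Jack.
No further eliminations apply; Priya can still be any of P, Q.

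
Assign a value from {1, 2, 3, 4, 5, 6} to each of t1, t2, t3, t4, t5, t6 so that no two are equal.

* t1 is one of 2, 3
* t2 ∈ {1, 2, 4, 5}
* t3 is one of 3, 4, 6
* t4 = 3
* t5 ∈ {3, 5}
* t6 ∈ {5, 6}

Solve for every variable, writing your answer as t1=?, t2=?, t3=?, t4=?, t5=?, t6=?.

t1=2, t2=1, t3=4, t4=3, t5=5, t6=6

t4's domain is down to {3}, so t4 = 3. So t1, t3, t5 can't be 3.
t5's domain is down to {5}, so t5 = 5. Strike 5 from t2, t6.
t6 has just one choice, so t6 = 6. Remove 6 from t3.
That leaves t1 = 2. Eliminate 2 elsewhere: t2.
That leaves t3 = 4. So t2 can't be 4.
t2's domain is down to {1}, so t2 = 1.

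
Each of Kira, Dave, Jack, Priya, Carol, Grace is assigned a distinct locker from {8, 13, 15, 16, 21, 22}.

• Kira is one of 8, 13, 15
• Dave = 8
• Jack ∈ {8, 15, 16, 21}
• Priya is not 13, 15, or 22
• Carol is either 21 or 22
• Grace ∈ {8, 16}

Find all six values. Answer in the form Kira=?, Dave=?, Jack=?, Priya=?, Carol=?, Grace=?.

Kira=13, Dave=8, Jack=15, Priya=21, Carol=22, Grace=16

Dave must be 8 (only option left). Strike 8 from Kira, Jack, Priya, Grace.
Grace must be 16 (only option left). Remove 16 from Jack, Priya.
Priya's domain is down to {21}, so Priya = 21. Strike 21 from Jack, Carol.
Carol's domain is down to {22}, so Carol = 22.
Jack's domain is down to {15}, so Jack = 15. Strike 15 from Kira.
Kira must be 13 (only option left).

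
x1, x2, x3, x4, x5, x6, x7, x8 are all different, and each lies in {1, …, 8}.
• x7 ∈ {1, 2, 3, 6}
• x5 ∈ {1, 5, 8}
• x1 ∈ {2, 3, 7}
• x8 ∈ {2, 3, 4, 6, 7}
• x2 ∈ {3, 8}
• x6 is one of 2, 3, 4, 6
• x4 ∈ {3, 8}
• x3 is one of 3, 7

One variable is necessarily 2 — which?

x1

Among the 8 variables, 5 fits only x5 (and all 8 values in {1, 2, 3, 4, 5, 6, 7, 8} must be used), so x5 = 5.
The 7 still-open variables draw from only 7 values {1, 2, 3, 4, 6, 7, 8}, so each is used; only x7 can be 1, hence x7 = 1.
x2 and x4 between them cover only {3, 8} — a naked pair. Remove those values from x1, x3, x6, x8.
That leaves x3 = 7. So x1, x8 can't be 7.
So 2 goes to x1.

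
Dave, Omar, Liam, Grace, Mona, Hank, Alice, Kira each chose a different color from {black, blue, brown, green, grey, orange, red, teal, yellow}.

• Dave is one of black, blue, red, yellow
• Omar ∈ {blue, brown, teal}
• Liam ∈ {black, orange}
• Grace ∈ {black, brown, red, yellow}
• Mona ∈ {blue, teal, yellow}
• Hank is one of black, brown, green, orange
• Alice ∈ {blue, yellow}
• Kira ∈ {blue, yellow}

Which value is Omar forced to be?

Among the 8 variables, green fits only Hank (and all 8 values in {black, blue, brown, green, orange, red, teal, yellow} must be used), so Hank = green.
The 7 still-open variables draw from only 7 values {black, blue, brown, orange, red, teal, yellow}, so each is used; only Liam can be orange, hence Liam = orange.
Alice and Kira between them cover only {blue, yellow} — a naked pair. Remove those values from Dave, Omar, Grace, Mona.
Mona must be teal (only option left). Remove teal from Omar.
So Omar = brown.

brown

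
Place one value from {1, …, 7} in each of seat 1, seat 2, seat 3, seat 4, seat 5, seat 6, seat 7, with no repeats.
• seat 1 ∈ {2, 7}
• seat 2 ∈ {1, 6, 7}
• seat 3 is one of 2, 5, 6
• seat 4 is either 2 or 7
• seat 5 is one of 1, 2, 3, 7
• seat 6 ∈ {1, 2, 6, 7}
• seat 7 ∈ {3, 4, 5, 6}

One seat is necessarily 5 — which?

seat 3

Among the 7 variables, 4 fits only seat 7 (and all 7 values in {1, 2, 3, 4, 5, 6, 7} must be used), so seat 7 = 4.
Among the 6 still-open variables, 3 fits only seat 5 (and all 6 values in {1, 2, 3, 5, 6, 7} must be used), so seat 5 = 3.
Among the 5 still-open variables, 5 fits only seat 3 (and all 5 values in {1, 2, 5, 6, 7} must be used), so seat 3 = 5.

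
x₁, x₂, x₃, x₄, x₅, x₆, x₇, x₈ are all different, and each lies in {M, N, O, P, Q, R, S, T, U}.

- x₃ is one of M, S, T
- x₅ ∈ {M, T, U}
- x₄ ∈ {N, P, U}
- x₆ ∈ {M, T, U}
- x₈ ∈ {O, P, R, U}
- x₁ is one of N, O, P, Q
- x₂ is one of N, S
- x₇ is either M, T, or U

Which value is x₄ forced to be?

x₅, x₆, x₇ between them cover only {M, T, U} — a naked triple. Remove those values from x₃, x₄, x₈.
x₃ must be S (only option left). So x₂ can't be S.
x₂'s domain is down to {N}, so x₂ = N. Eliminate N elsewhere: x₁, x₄.
So x₄ = P.

P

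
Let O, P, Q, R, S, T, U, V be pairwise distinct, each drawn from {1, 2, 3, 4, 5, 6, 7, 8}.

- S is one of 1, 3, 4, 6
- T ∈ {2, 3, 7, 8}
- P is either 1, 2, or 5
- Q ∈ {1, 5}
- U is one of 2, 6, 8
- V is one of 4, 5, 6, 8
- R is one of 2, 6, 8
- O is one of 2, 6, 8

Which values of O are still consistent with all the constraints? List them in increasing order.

Among the 8 variables, 7 fits only T (and all 8 values in {1, 2, 3, 4, 5, 6, 7, 8} must be used), so T = 7.
The 7 still-open variables draw from only 7 values {1, 2, 3, 4, 5, 6, 8}, so each is used; only S can be 3, hence S = 3.
Among the 6 still-open variables, 4 fits only V (and all 6 values in {1, 2, 4, 5, 6, 8} must be used), so V = 4.
O, R, U share exactly the 3 values {2, 6, 8}; by pigeonhole those values go to them, so strike 2, 6, 8 from P.
No further eliminations apply; O can still be any of 2, 6, 8.

2, 6, 8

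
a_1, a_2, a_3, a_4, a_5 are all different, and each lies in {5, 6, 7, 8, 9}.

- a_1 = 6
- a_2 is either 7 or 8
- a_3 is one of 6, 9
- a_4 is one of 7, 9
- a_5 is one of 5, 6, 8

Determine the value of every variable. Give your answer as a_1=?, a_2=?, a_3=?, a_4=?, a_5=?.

a_1's domain is down to {6}, so a_1 = 6. So a_3, a_5 can't be 6.
a_3 must be 9 (only option left). Strike 9 from a_4.
a_4's domain is down to {7}, so a_4 = 7. Remove 7 from a_2.
That leaves a_2 = 8. Strike 8 from a_5.
That leaves a_5 = 5.

a_1=6, a_2=8, a_3=9, a_4=7, a_5=5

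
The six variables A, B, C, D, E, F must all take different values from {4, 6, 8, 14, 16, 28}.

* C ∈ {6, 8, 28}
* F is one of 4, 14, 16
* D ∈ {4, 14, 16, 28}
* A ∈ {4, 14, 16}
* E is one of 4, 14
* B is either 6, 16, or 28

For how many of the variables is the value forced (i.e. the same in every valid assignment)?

3

The 6 variables together cover exactly {4, 6, 8, 14, 16, 28} — 6 values for 6 variables — and 8 appears only in C's list, so C = 8.
The 5 still-open variables draw from only 5 values {4, 6, 14, 16, 28}, so each is used; only B can be 6, hence B = 6.
Among the 4 still-open variables, 28 fits only D (and all 4 values in {4, 14, 16, 28} must be used), so D = 28.
Determined: B=6, C=8, D=28. The other variables each still have more than one consistent value. That makes 3.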